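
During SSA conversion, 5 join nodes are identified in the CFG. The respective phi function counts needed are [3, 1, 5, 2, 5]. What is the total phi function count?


Total phi functions = sum of phi functions at each join node
= 3 + 1 + 5 + 2 + 5 = 16

16


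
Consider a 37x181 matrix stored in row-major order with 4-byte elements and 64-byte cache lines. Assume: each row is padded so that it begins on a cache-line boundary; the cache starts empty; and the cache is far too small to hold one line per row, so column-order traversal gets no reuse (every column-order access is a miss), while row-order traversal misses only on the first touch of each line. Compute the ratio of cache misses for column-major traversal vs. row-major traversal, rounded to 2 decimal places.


Each row occupies 181 * 4 = 724 bytes and starts on a line boundary, so it spans ceil(724 / 64) = 12 cache lines.
Row-major traversal misses (one per line touched): 37 * ceil(181 * 4 / 64) = 444
Column-major traversal misses (no reuse, every access misses): 37 * 181 = 6697
Ratio = 6697 / 444 = 15.08

15.08


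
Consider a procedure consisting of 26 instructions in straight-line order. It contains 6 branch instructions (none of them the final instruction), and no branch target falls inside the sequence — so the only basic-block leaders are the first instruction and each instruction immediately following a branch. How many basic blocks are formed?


With no in-sequence branch targets, the leaders are the first instruction plus the instruction after each branch.
Number of basic blocks = branches + 1
= 6 + 1 = 7

7


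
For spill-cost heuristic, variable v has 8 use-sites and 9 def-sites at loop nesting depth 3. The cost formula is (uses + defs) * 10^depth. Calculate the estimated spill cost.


uses + defs = 8 + 9 = 17
10^3 = 1000
Spill cost = 17 * 1000 = 17000

17000


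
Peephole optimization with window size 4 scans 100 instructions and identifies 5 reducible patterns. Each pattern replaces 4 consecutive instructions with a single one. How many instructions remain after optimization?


Each match removes 3 instructions.
Total removed = 5 * 3 = 15
Remaining = 100 - 15 = 85

85


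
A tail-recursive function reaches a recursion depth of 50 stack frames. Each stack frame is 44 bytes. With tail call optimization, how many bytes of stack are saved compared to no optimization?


Without TCO: 50 * 44 = 2200 bytes
With TCO: reuse 1 frame = 44 bytes
Savings = 2200 - 44 = 2156

2156


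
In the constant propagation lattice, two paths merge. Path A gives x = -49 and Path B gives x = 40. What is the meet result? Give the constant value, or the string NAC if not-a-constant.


Meet operation: if both paths give the same constant, result is that constant; if they differ, result is NAC (not-a-constant).
Path A: -49, Path B: 40 -> differ
Result: not-a-constant -> NAC

NAC


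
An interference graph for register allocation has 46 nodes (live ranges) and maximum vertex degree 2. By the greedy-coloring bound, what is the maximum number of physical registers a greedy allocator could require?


Greedy coloring never needs more than (max_degree + 1) colors: when coloring a vertex, at most max_degree neighbors are already colored.
Upper bound = 2 + 1 = 3

3


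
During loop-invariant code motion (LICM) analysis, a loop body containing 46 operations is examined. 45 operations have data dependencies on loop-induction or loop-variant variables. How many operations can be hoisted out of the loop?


Invariant candidates = total - loop-dependent
= 46 - 45 = 1

1


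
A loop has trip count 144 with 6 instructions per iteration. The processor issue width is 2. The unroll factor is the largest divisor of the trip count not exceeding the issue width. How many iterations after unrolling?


Largest divisor of 144 <= 2 is 2
New iterations = 144 / 2 = 72

72


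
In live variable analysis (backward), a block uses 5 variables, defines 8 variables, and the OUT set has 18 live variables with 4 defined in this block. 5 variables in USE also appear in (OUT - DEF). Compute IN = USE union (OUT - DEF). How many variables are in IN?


OUT - DEF: 18 - 4 = 14
|IN| = |USE| + |OUT - DEF| - |USE ∩ (OUT - DEF)| = 5 + 14 - 5 = 14

14


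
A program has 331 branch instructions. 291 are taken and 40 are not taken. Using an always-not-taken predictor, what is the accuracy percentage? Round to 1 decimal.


Predictor: always-not-taken
Correct predictions = 40
Accuracy = 40 / 331 * 100 = 12.1%

12.1


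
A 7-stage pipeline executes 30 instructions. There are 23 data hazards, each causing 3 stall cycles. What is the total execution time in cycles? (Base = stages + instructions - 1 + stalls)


Base cycles = 7 + 30 - 1 = 36
Total stalls = 23 * 3 = 69
Total = 36 + 69 = 105

105


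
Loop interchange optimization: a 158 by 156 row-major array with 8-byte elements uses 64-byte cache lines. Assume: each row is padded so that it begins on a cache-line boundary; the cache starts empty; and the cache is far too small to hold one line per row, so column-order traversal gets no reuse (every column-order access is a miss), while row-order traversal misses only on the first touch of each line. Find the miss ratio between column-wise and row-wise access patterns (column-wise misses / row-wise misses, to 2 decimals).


Each row occupies 156 * 8 = 1248 bytes and starts on a line boundary, so it spans ceil(1248 / 64) = 20 cache lines.
Row-major traversal misses (one per line touched): 158 * ceil(156 * 8 / 64) = 3160
Column-major traversal misses (no reuse, every access misses): 158 * 156 = 24648
Ratio = 24648 / 3160 = 7.8

7.8


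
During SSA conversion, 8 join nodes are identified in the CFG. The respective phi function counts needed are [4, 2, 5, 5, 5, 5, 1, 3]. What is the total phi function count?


Total phi functions = sum of phi functions at each join node
= 4 + 2 + 5 + 5 + 5 + 5 + 1 + 3 = 30

30


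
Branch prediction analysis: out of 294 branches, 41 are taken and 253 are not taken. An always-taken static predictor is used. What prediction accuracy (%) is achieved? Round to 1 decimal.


Predictor: always-taken
Correct predictions = 41
Accuracy = 41 / 294 * 100 = 13.9%

13.9


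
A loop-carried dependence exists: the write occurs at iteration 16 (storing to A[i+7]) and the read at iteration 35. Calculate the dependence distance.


Distance = read iteration - write iteration
= 35 - 16 = 19

19


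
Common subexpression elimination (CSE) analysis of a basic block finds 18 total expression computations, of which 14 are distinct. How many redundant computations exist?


CSE count = total expressions - unique expressions
= 18 - 14 = 4

4


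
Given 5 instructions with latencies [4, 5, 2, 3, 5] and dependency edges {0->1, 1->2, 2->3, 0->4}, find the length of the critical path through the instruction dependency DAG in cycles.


Compute longest path through dependency graph: dist(Ik) = max over predecessors of dist + latency(Ik).
dist(I0) = latency 4 = 4
dist(I1) = dist(I0) + 5 = 4 + 5 = 9
dist(I2) = dist(I1) + 2 = 9 + 2 = 11
dist(I3) = dist(I2) + 3 = 11 + 3 = 14
dist(I4) = dist(I0) + 5 = 4 + 5 = 9
Critical path = max dist = 14

14


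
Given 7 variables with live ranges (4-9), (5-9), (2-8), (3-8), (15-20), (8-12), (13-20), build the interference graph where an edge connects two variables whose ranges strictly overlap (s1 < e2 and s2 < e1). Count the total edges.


Check all pairs for overlapping intervals.
Two intervals (s1,e1) and (s2,e2) overlap if s1 < e2 and s2 < e1.
v0 (4-9) vs v1..v6: overlaps v1, v2, v3, v5 -> 4
v1 (5-9) vs v2..v6: overlaps v2, v3, v5 -> 3
v2 (2-8) vs v3..v6: overlaps v3 -> 1
v3 (3-8) vs v4..v6: overlaps none -> 0
v4 (15-20) vs v5..v6: overlaps v6 -> 1
v5 (8-12) vs v6: overlaps none -> 0
Total overlapping pairs = 4 + 3 + 1 + 0 + 1 + 0 = 9

9


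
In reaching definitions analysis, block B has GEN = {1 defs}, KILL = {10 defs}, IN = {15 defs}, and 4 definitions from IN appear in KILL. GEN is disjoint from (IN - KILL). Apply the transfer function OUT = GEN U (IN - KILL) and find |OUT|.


IN - KILL: 15 - 4 = 11 surviving definitions
OUT = GEN + surviving = 1 + 11 = 12

12


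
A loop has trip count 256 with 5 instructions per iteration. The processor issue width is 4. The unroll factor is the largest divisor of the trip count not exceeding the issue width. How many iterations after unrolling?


Largest divisor of 256 <= 4 is 4
New iterations = 256 / 4 = 64

64


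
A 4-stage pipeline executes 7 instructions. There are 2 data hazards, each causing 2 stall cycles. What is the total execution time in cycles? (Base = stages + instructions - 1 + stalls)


Base cycles = 4 + 7 - 1 = 10
Total stalls = 2 * 2 = 4
Total = 10 + 4 = 14

14


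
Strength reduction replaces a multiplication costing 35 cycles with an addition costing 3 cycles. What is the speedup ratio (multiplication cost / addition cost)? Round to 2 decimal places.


Ratio = mult_cost / add_cost = 35 / 3 = 11.67

11.67


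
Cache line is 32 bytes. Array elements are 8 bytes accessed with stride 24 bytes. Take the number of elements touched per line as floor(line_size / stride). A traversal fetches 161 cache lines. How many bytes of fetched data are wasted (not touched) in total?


Elements per line = floor(32 / 24) = 1
Bytes used per line = 1 * 8 = 8
Wasted per line = 32 - 8 = 24
Total wasted = 24 * 161 = 3864

3864


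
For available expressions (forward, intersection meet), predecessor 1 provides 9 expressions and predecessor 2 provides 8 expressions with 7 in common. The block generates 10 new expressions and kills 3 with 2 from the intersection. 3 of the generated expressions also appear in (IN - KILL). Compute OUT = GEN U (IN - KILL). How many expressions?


IN = intersection of predecessors = 7
IN - KILL = 7 - 2 = 5
|OUT| = |GEN| + |IN - KILL| - |GEN ∩ (IN - KILL)| = 10 + 5 - 3 = 12

12


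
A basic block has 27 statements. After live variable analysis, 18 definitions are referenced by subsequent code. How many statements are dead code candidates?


Dead code = total statements - live definitions
= 27 - 18 = 9

9


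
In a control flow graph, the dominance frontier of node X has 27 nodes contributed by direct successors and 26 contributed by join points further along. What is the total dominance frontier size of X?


DF(X) = direct successor contributions + join point contributions
= 27 + 26 = 53

53


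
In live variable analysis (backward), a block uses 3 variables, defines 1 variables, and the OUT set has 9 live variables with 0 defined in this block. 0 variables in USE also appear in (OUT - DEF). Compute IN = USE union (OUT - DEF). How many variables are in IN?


OUT - DEF: 9 - 0 = 9
|IN| = |USE| + |OUT - DEF| - |USE ∩ (OUT - DEF)| = 3 + 9 - 0 = 12

12


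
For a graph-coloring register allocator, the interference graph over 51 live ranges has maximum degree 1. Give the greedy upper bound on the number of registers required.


Greedy coloring never needs more than (max_degree + 1) colors: when coloring a vertex, at most max_degree neighbors are already colored.
Upper bound = 1 + 1 = 2

2


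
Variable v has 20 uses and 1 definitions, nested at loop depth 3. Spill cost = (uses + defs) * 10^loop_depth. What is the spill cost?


uses + defs = 20 + 1 = 21
10^3 = 1000
Spill cost = 21 * 1000 = 21000

21000


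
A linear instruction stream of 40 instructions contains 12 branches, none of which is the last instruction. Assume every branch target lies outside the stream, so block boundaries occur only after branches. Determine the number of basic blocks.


With no in-sequence branch targets, the leaders are the first instruction plus the instruction after each branch.
Number of basic blocks = branches + 1
= 12 + 1 = 13

13


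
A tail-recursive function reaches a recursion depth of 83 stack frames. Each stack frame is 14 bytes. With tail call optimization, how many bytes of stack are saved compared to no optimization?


Without TCO: 83 * 14 = 1162 bytes
With TCO: reuse 1 frame = 14 bytes
Savings = 1162 - 14 = 1148

1148


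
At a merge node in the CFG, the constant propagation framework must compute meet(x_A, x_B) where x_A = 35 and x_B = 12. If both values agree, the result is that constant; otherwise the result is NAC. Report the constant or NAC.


Meet operation: if both paths give the same constant, result is that constant; if they differ, result is NAC (not-a-constant).
Path A: 35, Path B: 12 -> differ
Result: not-a-constant -> NAC

NAC


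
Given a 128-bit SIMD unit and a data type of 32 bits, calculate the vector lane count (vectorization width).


Width = SIMD bits / data type bits
= 128 / 32 = 4

4


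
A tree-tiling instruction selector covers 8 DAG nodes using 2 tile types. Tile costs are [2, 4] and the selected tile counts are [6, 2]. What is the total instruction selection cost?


Total cost = sum(count_i * cost_i)
= 6*2 + 2*4
= 20

20


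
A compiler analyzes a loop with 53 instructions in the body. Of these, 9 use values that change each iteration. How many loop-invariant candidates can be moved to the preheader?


Invariant candidates = total - loop-dependent
= 53 - 9 = 44

44


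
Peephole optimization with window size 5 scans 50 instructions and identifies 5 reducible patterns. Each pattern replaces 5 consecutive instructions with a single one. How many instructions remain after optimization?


Each match removes 4 instructions.
Total removed = 5 * 4 = 20
Remaining = 50 - 20 = 30

30


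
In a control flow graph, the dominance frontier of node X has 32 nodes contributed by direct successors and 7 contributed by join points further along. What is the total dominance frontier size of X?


DF(X) = direct successor contributions + join point contributions
= 32 + 7 = 39

39


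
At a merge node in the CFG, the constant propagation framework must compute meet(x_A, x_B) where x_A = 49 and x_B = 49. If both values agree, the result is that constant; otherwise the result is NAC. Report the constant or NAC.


Meet operation: if both paths give the same constant, result is that constant; if they differ, result is NAC (not-a-constant).
Path A: 49, Path B: 49 -> equal
Result: constant -> 49

49


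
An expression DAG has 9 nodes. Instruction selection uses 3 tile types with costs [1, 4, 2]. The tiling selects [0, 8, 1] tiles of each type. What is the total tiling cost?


Total cost = sum(count_i * cost_i)
= 0*1 + 8*4 + 1*2
= 34

34


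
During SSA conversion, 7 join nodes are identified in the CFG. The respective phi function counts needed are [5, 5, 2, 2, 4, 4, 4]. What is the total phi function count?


Total phi functions = sum of phi functions at each join node
= 5 + 5 + 2 + 2 + 4 + 4 + 4 = 26

26


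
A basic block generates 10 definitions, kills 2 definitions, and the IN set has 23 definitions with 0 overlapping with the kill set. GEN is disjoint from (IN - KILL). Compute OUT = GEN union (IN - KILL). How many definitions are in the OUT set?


IN - KILL: 23 - 0 = 23 surviving definitions
OUT = GEN + surviving = 10 + 23 = 33

33


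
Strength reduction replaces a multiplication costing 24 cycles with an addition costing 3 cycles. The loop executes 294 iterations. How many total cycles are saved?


Per-iteration saving = 24 - 3 = 21
Total saved = 294 * 21 = 6174

6174


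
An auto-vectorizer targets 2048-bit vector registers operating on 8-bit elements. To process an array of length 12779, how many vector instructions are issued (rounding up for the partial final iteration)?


Width = 2048 / 8 = 256 elements per vector op
Iterations = ceil(12779 / 256) = 50

50


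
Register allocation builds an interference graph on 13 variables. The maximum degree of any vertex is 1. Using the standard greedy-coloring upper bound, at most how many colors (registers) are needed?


Greedy coloring never needs more than (max_degree + 1) colors: when coloring a vertex, at most max_degree neighbors are already colored.
Upper bound = 1 + 1 = 2

2


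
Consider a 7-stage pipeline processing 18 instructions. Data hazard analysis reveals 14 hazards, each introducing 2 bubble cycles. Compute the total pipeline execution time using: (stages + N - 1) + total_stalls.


Base cycles = 7 + 18 - 1 = 24
Total stalls = 14 * 2 = 28
Total = 24 + 28 = 52

52


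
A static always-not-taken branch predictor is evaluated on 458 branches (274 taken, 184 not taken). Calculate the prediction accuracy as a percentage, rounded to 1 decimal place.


Predictor: always-not-taken
Correct predictions = 184
Accuracy = 184 / 458 * 100 = 40.2%

40.2


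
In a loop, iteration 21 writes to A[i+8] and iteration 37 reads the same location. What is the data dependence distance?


Distance = read iteration - write iteration
= 37 - 21 = 16

16


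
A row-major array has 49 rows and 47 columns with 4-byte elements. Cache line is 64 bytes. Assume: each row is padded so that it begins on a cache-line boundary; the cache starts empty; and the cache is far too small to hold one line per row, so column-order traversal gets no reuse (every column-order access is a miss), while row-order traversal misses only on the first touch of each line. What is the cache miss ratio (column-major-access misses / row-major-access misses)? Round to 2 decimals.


Each row occupies 47 * 4 = 188 bytes and starts on a line boundary, so it spans ceil(188 / 64) = 3 cache lines.
Row-major traversal misses (one per line touched): 49 * ceil(47 * 4 / 64) = 147
Column-major traversal misses (no reuse, every access misses): 49 * 47 = 2303
Ratio = 2303 / 147 = 15.67

15.67


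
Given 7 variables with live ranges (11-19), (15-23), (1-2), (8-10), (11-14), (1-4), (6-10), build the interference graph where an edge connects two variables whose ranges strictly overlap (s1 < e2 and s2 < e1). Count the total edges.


Check all pairs for overlapping intervals.
Two intervals (s1,e1) and (s2,e2) overlap if s1 < e2 and s2 < e1.
v0 (11-19) vs v1..v6: overlaps v1, v4 -> 2
v1 (15-23) vs v2..v6: overlaps none -> 0
v2 (1-2) vs v3..v6: overlaps v5 -> 1
v3 (8-10) vs v4..v6: overlaps v6 -> 1
v4 (11-14) vs v5..v6: overlaps none -> 0
v5 (1-4) vs v6: overlaps none -> 0
Total overlapping pairs = 2 + 0 + 1 + 1 + 0 + 0 = 4

4


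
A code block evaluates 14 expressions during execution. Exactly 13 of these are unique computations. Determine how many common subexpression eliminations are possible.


CSE count = total expressions - unique expressions
= 14 - 13 = 1

1


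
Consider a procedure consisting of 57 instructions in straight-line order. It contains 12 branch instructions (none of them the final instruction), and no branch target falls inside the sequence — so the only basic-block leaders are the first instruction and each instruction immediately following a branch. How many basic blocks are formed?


With no in-sequence branch targets, the leaders are the first instruction plus the instruction after each branch.
Number of basic blocks = branches + 1
= 12 + 1 = 13

13


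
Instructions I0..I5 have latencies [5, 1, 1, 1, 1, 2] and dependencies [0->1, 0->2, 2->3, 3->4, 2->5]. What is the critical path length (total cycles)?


Compute longest path through dependency graph: dist(Ik) = max over predecessors of dist + latency(Ik).
dist(I0) = latency 5 = 5
dist(I1) = dist(I0) + 1 = 5 + 1 = 6
dist(I2) = dist(I0) + 1 = 5 + 1 = 6
dist(I3) = dist(I2) + 1 = 6 + 1 = 7
dist(I4) = dist(I3) + 1 = 7 + 1 = 8
dist(I5) = dist(I2) + 2 = 6 + 2 = 8
Critical path = max dist = 8

8


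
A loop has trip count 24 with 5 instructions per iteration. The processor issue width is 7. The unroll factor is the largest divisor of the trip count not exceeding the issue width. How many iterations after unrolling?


Largest divisor of 24 <= 7 is 6
New iterations = 24 / 6 = 4

4


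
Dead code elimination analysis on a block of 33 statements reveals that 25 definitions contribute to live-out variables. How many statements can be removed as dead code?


Dead code = total statements - live definitions
= 33 - 25 = 8

8


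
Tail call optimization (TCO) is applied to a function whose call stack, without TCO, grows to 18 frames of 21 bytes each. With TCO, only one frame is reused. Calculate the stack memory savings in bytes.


Without TCO: 18 * 21 = 378 bytes
With TCO: reuse 1 frame = 21 bytes
Savings = 378 - 21 = 357

357


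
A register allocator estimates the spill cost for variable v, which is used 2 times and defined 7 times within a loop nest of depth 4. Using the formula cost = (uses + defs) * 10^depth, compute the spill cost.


uses + defs = 2 + 7 = 9
10^4 = 10000
Spill cost = 9 * 10000 = 90000

90000


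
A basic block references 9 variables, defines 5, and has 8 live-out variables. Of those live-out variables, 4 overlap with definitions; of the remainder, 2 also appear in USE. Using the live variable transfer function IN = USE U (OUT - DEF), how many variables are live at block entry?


OUT - DEF: 8 - 4 = 4
|IN| = |USE| + |OUT - DEF| - |USE ∩ (OUT - DEF)| = 9 + 4 - 2 = 11

11


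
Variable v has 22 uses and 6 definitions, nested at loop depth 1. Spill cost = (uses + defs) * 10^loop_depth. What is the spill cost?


uses + defs = 22 + 6 = 28
10^1 = 10
Spill cost = 28 * 10 = 280

280


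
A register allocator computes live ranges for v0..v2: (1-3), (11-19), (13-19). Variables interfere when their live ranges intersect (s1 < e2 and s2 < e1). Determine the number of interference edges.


Check all pairs for overlapping intervals.
Two intervals (s1,e1) and (s2,e2) overlap if s1 < e2 and s2 < e1.
v0 (1-3) vs v1..v2: overlaps none -> 0
v1 (11-19) vs v2: overlaps v2 -> 1
Total overlapping pairs = 0 + 1 = 1

1


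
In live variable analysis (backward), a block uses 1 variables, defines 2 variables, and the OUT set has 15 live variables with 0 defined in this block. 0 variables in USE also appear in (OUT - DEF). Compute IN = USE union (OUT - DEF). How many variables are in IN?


OUT - DEF: 15 - 0 = 15
|IN| = |USE| + |OUT - DEF| - |USE ∩ (OUT - DEF)| = 1 + 15 - 0 = 16

16


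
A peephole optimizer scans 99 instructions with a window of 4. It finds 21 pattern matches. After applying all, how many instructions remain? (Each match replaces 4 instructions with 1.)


Each match removes 3 instructions.
Total removed = 21 * 3 = 63
Remaining = 99 - 63 = 36

36


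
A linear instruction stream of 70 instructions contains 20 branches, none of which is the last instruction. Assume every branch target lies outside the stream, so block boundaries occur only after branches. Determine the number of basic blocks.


With no in-sequence branch targets, the leaders are the first instruction plus the instruction after each branch.
Number of basic blocks = branches + 1
= 20 + 1 = 21

21


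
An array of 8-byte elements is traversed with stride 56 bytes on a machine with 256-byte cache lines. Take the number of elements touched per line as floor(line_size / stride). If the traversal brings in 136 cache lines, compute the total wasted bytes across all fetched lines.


Elements per line = floor(256 / 56) = 4
Bytes used per line = 4 * 8 = 32
Wasted per line = 256 - 32 = 224
Total wasted = 224 * 136 = 30464

30464


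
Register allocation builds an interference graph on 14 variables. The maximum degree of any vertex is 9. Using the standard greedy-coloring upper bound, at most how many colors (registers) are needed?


Greedy coloring never needs more than (max_degree + 1) colors: when coloring a vertex, at most max_degree neighbors are already colored.
Upper bound = 9 + 1 = 10

10


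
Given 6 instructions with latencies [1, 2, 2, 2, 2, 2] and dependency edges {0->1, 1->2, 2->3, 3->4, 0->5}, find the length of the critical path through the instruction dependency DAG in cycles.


Compute longest path through dependency graph: dist(Ik) = max over predecessors of dist + latency(Ik).
dist(I0) = latency 1 = 1
dist(I1) = dist(I0) + 2 = 1 + 2 = 3
dist(I2) = dist(I1) + 2 = 3 + 2 = 5
dist(I3) = dist(I2) + 2 = 5 + 2 = 7
dist(I4) = dist(I3) + 2 = 7 + 2 = 9
dist(I5) = dist(I0) + 2 = 1 + 2 = 3
Critical path = max dist = 9

9


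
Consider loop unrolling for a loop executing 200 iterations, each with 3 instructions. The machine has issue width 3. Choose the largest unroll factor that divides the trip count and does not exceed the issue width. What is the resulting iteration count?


Largest divisor of 200 <= 3 is 2
New iterations = 200 / 2 = 100

100


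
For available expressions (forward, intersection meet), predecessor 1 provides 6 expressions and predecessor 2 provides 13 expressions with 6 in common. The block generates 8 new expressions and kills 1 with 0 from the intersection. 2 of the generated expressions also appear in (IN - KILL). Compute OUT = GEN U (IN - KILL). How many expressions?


IN = intersection of predecessors = 6
IN - KILL = 6 - 0 = 6
|OUT| = |GEN| + |IN - KILL| - |GEN ∩ (IN - KILL)| = 8 + 6 - 2 = 12

12


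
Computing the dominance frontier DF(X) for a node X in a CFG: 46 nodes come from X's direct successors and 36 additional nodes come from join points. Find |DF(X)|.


DF(X) = direct successor contributions + join point contributions
= 46 + 36 = 82

82


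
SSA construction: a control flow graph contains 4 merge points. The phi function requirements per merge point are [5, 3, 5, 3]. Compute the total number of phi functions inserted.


Total phi functions = sum of phi functions at each join node
= 5 + 3 + 5 + 3 = 16

16


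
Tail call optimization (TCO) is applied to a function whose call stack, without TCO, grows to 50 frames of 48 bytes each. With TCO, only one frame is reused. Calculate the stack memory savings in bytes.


Without TCO: 50 * 48 = 2400 bytes
With TCO: reuse 1 frame = 48 bytes
Savings = 2400 - 48 = 2352

2352


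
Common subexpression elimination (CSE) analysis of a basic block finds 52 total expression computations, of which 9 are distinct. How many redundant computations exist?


CSE count = total expressions - unique expressions
= 52 - 9 = 43

43


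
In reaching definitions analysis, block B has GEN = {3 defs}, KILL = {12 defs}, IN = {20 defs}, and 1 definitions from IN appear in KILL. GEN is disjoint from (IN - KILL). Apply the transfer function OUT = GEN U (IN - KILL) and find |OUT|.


IN - KILL: 20 - 1 = 19 surviving definitions
OUT = GEN + surviving = 3 + 19 = 22

22


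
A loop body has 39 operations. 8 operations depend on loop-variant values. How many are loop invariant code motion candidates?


Invariant candidates = total - loop-dependent
= 39 - 8 = 31

31


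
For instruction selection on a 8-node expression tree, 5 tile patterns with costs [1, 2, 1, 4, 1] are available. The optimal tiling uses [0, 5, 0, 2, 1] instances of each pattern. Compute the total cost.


Total cost = sum(count_i * cost_i)
= 0*1 + 5*2 + 0*1 + 2*4 + 1*1
= 19

19


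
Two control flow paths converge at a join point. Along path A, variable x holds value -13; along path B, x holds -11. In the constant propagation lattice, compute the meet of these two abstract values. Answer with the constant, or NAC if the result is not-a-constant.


Meet operation: if both paths give the same constant, result is that constant; if they differ, result is NAC (not-a-constant).
Path A: -13, Path B: -11 -> differ
Result: not-a-constant -> NAC

NAC


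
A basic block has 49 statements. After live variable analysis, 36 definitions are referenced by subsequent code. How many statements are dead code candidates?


Dead code = total statements - live definitions
= 49 - 36 = 13

13


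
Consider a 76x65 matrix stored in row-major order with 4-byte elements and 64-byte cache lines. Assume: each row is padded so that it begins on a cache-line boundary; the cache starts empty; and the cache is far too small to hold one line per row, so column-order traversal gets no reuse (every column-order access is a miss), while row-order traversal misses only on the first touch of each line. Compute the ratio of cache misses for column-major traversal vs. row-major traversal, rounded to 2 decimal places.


Each row occupies 65 * 4 = 260 bytes and starts on a line boundary, so it spans ceil(260 / 64) = 5 cache lines.
Row-major traversal misses (one per line touched): 76 * ceil(65 * 4 / 64) = 380
Column-major traversal misses (no reuse, every access misses): 76 * 65 = 4940
Ratio = 4940 / 380 = 13.0

13.0


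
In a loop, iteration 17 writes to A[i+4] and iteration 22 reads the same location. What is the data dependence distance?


Distance = read iteration - write iteration
= 22 - 17 = 5

5


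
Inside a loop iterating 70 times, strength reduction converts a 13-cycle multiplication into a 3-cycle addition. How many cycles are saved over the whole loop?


Per-iteration saving = 13 - 3 = 10
Total saved = 70 * 10 = 700

700


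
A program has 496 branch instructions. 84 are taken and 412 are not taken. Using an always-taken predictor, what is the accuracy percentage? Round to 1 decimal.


Predictor: always-taken
Correct predictions = 84
Accuracy = 84 / 496 * 100 = 16.9%

16.9


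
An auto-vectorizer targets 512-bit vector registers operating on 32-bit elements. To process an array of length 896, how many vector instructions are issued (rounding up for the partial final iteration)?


Width = 512 / 32 = 16 elements per vector op
Iterations = ceil(896 / 16) = 56

56


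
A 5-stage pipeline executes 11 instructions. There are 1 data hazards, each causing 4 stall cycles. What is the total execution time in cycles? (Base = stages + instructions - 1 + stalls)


Base cycles = 5 + 11 - 1 = 15
Total stalls = 1 * 4 = 4
Total = 15 + 4 = 19

19


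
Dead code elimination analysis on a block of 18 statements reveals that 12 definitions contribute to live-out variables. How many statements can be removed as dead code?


Dead code = total statements - live definitions
= 18 - 12 = 6

6


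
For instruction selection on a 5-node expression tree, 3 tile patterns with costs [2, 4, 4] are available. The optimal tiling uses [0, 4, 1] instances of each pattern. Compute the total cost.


Total cost = sum(count_i * cost_i)
= 0*2 + 4*4 + 1*4
= 20

20


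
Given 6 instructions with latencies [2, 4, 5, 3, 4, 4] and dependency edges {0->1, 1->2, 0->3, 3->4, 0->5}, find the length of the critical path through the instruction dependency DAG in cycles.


Compute longest path through dependency graph: dist(Ik) = max over predecessors of dist + latency(Ik).
dist(I0) = latency 2 = 2
dist(I1) = dist(I0) + 4 = 2 + 4 = 6
dist(I2) = dist(I1) + 5 = 6 + 5 = 11
dist(I3) = dist(I0) + 3 = 2 + 3 = 5
dist(I4) = dist(I3) + 4 = 5 + 4 = 9
dist(I5) = dist(I0) + 4 = 2 + 4 = 6
Critical path = max dist = 11

11


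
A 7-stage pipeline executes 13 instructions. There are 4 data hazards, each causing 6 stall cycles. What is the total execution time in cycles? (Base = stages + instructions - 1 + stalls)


Base cycles = 7 + 13 - 1 = 19
Total stalls = 4 * 6 = 24
Total = 19 + 24 = 43

43


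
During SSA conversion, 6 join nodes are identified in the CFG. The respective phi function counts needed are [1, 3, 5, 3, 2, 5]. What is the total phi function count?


Total phi functions = sum of phi functions at each join node
= 1 + 3 + 5 + 3 + 2 + 5 = 19

19


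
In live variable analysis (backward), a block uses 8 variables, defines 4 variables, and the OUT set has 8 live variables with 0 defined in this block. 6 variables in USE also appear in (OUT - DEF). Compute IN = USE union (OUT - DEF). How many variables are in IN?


OUT - DEF: 8 - 0 = 8
|IN| = |USE| + |OUT - DEF| - |USE ∩ (OUT - DEF)| = 8 + 8 - 6 = 10

10


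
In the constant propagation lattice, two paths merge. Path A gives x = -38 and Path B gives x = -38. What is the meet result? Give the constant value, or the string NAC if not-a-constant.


Meet operation: if both paths give the same constant, result is that constant; if they differ, result is NAC (not-a-constant).
Path A: -38, Path B: -38 -> equal
Result: constant -> -38

-38


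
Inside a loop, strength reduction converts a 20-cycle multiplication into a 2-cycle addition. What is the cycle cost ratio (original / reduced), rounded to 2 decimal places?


Ratio = mult_cost / add_cost = 20 / 2 = 10.0

10.0


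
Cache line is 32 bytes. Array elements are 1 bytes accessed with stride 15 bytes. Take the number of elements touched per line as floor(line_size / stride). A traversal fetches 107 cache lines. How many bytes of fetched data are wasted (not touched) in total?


Elements per line = floor(32 / 15) = 2
Bytes used per line = 2 * 1 = 2
Wasted per line = 32 - 2 = 30
Total wasted = 30 * 107 = 3210

3210


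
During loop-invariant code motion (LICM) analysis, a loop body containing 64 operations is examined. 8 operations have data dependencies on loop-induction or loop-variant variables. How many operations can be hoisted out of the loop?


Invariant candidates = total - loop-dependent
= 64 - 8 = 56

56


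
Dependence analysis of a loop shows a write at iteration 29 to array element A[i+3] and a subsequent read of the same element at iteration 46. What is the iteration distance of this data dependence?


Distance = read iteration - write iteration
= 46 - 29 = 17

17


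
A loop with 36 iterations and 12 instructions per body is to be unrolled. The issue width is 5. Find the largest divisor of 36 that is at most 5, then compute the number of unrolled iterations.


Largest divisor of 36 <= 5 is 4
New iterations = 36 / 4 = 9

9


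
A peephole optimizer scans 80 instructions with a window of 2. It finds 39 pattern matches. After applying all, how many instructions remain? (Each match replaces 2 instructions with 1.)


Each match removes 1 instructions.
Total removed = 39 * 1 = 39
Remaining = 80 - 39 = 41

41


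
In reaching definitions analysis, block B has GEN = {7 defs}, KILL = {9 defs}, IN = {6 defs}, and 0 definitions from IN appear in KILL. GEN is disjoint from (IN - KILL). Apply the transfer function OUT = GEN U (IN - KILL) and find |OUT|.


IN - KILL: 6 - 0 = 6 surviving definitions
OUT = GEN + surviving = 7 + 6 = 13

13


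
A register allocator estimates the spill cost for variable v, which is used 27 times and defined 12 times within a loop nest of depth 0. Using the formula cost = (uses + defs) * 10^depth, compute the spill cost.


uses + defs = 27 + 12 = 39
10^0 = 1
Spill cost = 39 * 1 = 39

39


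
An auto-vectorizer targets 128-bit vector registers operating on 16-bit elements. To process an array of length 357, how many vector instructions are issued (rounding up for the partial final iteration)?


Width = 128 / 16 = 8 elements per vector op
Iterations = ceil(357 / 8) = 45

45


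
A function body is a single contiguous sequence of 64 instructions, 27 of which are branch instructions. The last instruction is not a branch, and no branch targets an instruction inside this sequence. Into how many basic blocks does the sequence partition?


With no in-sequence branch targets, the leaders are the first instruction plus the instruction after each branch.
Number of basic blocks = branches + 1
= 27 + 1 = 28

28


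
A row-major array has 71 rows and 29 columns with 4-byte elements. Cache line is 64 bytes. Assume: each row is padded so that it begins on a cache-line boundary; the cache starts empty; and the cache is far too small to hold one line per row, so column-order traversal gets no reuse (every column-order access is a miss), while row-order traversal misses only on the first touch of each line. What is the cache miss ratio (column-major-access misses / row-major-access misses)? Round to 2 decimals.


Each row occupies 29 * 4 = 116 bytes and starts on a line boundary, so it spans ceil(116 / 64) = 2 cache lines.
Row-major traversal misses (one per line touched): 71 * ceil(29 * 4 / 64) = 142
Column-major traversal misses (no reuse, every access misses): 71 * 29 = 2059
Ratio = 2059 / 142 = 14.5

14.5


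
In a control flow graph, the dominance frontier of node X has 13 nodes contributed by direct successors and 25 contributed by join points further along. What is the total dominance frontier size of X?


DF(X) = direct successor contributions + join point contributions
= 13 + 25 = 38

38


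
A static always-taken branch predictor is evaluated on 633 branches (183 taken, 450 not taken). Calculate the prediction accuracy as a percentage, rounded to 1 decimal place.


Predictor: always-taken
Correct predictions = 183
Accuracy = 183 / 633 * 100 = 28.9%

28.9


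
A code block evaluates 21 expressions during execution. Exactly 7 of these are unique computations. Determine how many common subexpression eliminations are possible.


CSE count = total expressions - unique expressions
= 21 - 7 = 14

14


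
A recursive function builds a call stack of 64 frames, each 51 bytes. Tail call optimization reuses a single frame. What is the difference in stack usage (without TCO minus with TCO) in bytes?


Without TCO: 64 * 51 = 3264 bytes
With TCO: reuse 1 frame = 51 bytes
Savings = 3264 - 51 = 3213

3213


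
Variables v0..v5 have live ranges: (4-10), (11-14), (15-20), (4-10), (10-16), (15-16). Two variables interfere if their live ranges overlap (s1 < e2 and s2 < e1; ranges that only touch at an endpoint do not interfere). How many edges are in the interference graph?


Check all pairs for overlapping intervals.
Two intervals (s1,e1) and (s2,e2) overlap if s1 < e2 and s2 < e1.
v0 (4-10) vs v1..v5: overlaps v3 -> 1
v1 (11-14) vs v2..v5: overlaps v4 -> 1
v2 (15-20) vs v3..v5: overlaps v4, v5 -> 2
v3 (4-10) vs v4..v5: overlaps none -> 0
v4 (10-16) vs v5: overlaps v5 -> 1
Total overlapping pairs = 1 + 1 + 2 + 0 + 1 = 5

5


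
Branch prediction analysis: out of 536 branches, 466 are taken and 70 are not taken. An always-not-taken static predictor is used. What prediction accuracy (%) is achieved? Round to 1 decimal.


Predictor: always-not-taken
Correct predictions = 70
Accuracy = 70 / 536 * 100 = 13.1%

13.1


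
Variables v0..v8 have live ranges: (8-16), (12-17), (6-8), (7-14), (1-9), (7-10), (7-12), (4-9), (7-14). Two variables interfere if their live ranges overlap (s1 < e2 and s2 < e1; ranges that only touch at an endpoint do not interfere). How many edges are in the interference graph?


Check all pairs for overlapping intervals.
Two intervals (s1,e1) and (s2,e2) overlap if s1 < e2 and s2 < e1.
v0 (8-16) vs v1..v8: overlaps v1, v3, v4, v5, v6, v7, v8 -> 7
v1 (12-17) vs v2..v8: overlaps v3, v8 -> 2
v2 (6-8) vs v3..v8: overlaps v3, v4, v5, v6, v7, v8 -> 6
v3 (7-14) vs v4..v8: overlaps v4, v5, v6, v7, v8 -> 5
v4 (1-9) vs v5..v8: overlaps v5, v6, v7, v8 -> 4
v5 (7-10) vs v6..v8: overlaps v6, v7, v8 -> 3
v6 (7-12) vs v7..v8: overlaps v7, v8 -> 2
v7 (4-9) vs v8: overlaps v8 -> 1
Total overlapping pairs = 7 + 2 + 6 + 5 + 4 + 3 + 2 + 1 = 30

30


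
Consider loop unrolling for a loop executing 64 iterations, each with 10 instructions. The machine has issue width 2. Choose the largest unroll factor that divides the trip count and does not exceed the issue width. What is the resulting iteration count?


Largest divisor of 64 <= 2 is 2
New iterations = 64 / 2 = 32

32


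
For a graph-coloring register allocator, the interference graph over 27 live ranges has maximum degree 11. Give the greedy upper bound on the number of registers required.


Greedy coloring never needs more than (max_degree + 1) colors: when coloring a vertex, at most max_degree neighbors are already colored.
Upper bound = 11 + 1 = 12

12


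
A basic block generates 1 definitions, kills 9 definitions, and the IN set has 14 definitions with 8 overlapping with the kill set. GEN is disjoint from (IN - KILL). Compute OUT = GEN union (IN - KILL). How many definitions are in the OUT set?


IN - KILL: 14 - 8 = 6 surviving definitions
OUT = GEN + surviving = 1 + 6 = 7

7
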